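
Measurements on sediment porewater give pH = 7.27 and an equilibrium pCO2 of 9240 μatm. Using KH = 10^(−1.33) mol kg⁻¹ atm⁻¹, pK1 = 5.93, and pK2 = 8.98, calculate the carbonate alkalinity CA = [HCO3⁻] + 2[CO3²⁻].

[CO2*] = KH · pCO2 = 10^(−1.33) × 9240×10^-6 = 4.322×10^-4 mol/kg
α₀ = 1/(1 + K1/[H⁺] + K1K2/[H⁺]²) = 1/(1 + 10^+1.34 + 10^-0.37) = 0.04291
DIC = [CO2*]/α₀ = 4.322×10^-4 / 0.04291 = 10.07 mmol/kg
CA = (α₁ + 2α₂)·DIC = (0.9388 + 2×0.01830) × 10.07 = 9.82 mmol/kg

CA = 9.82 mmol/kg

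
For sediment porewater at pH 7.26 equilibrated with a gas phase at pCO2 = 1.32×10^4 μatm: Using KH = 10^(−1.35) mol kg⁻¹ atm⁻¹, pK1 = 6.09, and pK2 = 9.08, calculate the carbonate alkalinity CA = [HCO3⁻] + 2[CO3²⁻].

[CO2*] = KH · pCO2 = 10^(−1.35) × 1.32×10^4×10^-6 = 5.896×10^-4 mol/kg
α₀ = 1/(1 + K1/[H⁺] + K1K2/[H⁺]²) = 1/(1 + 10^+1.17 + 10^-0.65) = 0.06244
DIC = [CO2*]/α₀ = 5.896×10^-4 / 0.06244 = 9.443 mmol/kg
CA = (α₁ + 2α₂)·DIC = (0.9236 + 2×0.01398) × 9.443 = 8.99 mmol/kg

CA = 8.99 mmol/kg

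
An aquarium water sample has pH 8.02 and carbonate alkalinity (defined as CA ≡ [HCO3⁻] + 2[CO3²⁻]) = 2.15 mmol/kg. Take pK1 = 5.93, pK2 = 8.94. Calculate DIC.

CA = [HCO3⁻] + 2[CO3²⁻] = (α₁ + 2α₂)·DIC
At pH 8.02: [H⁺]/K1 = 10^-2.09 = 0.0081283, K2/[H⁺] = 10^-0.92 = 0.12023
α₁ = 1/(1 + 0.0081283 + 0.12023) = 1/1.1284 = 0.8862; α₂ = α₁·K2/[H⁺] = 0.1066
α₁ + 2α₂ = 1.0993
DIC = CA / (α₁ + 2α₂) = 2.15 / 1.0993 = 1.96 mmol/kg

DIC = 1.96 mmol/kg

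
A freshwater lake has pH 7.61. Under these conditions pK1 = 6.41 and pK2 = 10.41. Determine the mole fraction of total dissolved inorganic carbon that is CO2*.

α₀ = 0.0593

α₀ = 1 / (1 + K1/[H⁺] + K1K2/[H⁺]²) = 1 / (1 + 10^+1.20 + 10^-1.60)
   = 1 / (1 + 15.849 + 0.025119) = 1/16.874 = 0.05926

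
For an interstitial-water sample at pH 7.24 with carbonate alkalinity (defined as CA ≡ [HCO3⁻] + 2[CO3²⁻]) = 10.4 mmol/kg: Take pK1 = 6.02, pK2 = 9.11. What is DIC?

CA = [HCO3⁻] + 2[CO3²⁻] = (α₁ + 2α₂)·DIC
At pH 7.24: [H⁺]/K1 = 10^-1.22 = 0.060256, K2/[H⁺] = 10^-1.87 = 0.013490
α₁ = 1/(1 + 0.060256 + 0.013490) = 1/1.0737 = 0.9313; α₂ = α₁·K2/[H⁺] = 0.01256
α₁ + 2α₂ = 0.9564
DIC = CA / (α₁ + 2α₂) = 10.4 / 0.9564 = 10.9 mmol/kg

DIC = 10.9 mmol/kg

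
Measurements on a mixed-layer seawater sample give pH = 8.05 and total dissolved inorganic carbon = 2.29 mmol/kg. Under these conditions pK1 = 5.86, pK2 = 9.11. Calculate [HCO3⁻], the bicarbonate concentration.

α₁ = 1 / (1 + [H⁺]/K1 + K2/[H⁺]) = 1 / (1 + 10^-2.19 + 10^-1.06)
   = 1 / (1 + 0.0064565 + 0.087096) = 1/1.0936 = 0.9145
[HCO3⁻] = α₁ × DIC = 0.9145 × 2.29 = 2.09 mmol/kg

[HCO3⁻] = 2.09 mmol/kg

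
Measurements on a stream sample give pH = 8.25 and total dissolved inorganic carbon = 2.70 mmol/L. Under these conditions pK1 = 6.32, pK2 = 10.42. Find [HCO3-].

[HCO3⁻] = 2.65 mmol/L

α₁ = 1 / (1 + [H⁺]/K1 + K2/[H⁺]) = 1 / (1 + 10^-1.93 + 10^-2.17)
   = 1 / (1 + 0.011749 + 0.0067608) = 1/1.0185 = 0.9818
[HCO3⁻] = α₁ × DIC = 0.9818 × 2.70 = 2.65 mmol/L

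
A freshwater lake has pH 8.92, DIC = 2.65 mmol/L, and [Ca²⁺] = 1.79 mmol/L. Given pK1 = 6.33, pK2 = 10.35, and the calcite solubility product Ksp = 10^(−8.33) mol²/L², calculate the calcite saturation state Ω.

α₂ = 1 / (1 + [H⁺]/K2 + [H⁺]²/(K1K2)) = 1 / (1 + 10^+1.43 + 10^-1.16)
   = 1 / (1 + 26.915 + 0.069183) = 1/27.985 = 0.03573
[CO3²⁻] = α₂ × DIC = 0.03573 × 2.65 = 0.09470 mmol/L
Ksp = 10^(−8.33) = 4.677×10^-9
Ω = [Ca²⁺][CO3²⁻]/Ksp = (1.79×10^-3)(9.470×10^-5) / 4.677×10^-9 = 36.2

Ω = 36.2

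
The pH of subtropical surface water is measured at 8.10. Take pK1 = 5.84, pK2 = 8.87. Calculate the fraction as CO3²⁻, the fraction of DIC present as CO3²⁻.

α₂ = 0.144

α₂ = 1 / (1 + [H⁺]/K2 + [H⁺]²/(K1K2)) = 1 / (1 + 10^+0.77 + 10^-1.49)
   = 1 / (1 + 5.8884 + 0.032359) = 1/6.9208 = 0.1445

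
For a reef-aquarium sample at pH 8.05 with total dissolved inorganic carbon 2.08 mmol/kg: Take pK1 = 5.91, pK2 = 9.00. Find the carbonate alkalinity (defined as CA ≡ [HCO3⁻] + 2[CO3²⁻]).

CA = [HCO3⁻] + 2[CO3²⁻] = (α₁ + 2α₂)·DIC
At pH 8.05: [H⁺]/K1 = 10^-2.14 = 0.0072444, K2/[H⁺] = 10^-0.95 = 0.11220
α₁ = 1/(1 + 0.0072444 + 0.11220) = 1/1.1194 = 0.8933; α₂ = α₁·K2/[H⁺] = 0.1002
α₁ + 2α₂ = 1.0938
CA = 1.0938 × 2.08 = 2.28 mmol/kg

CA = 2.28 mmol/kg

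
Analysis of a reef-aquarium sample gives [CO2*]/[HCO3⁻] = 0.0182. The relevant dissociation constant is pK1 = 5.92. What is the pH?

pH = 7.66

From K1 = [H⁺][HCO3⁻]/[CO2*]:  pH = pK1 − log₁₀([CO2*]/[HCO3⁻])
log₁₀(0.0182) = -1.740
pH = 5.92 − (-1.740) = 7.66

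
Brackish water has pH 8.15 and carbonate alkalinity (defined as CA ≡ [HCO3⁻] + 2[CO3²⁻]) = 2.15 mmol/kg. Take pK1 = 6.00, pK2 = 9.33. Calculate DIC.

CA = [HCO3⁻] + 2[CO3²⁻] = (α₁ + 2α₂)·DIC
At pH 8.15: [H⁺]/K1 = 10^-2.15 = 0.0070795, K2/[H⁺] = 10^-1.18 = 0.066069
α₁ = 1/(1 + 0.0070795 + 0.066069) = 1/1.0731 = 0.9318; α₂ = α₁·K2/[H⁺] = 0.06157
α₁ + 2α₂ = 1.0550
DIC = CA / (α₁ + 2α₂) = 2.15 / 1.0550 = 2.04 mmol/kg

DIC = 2.04 mmol/kg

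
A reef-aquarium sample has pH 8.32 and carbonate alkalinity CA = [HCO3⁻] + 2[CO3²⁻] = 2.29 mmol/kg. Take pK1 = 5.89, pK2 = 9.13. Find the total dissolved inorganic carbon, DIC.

DIC = 2.03 mmol/kg

CA = [HCO3⁻] + 2[CO3²⁻] = (α₁ + 2α₂)·DIC
At pH 8.32: [H⁺]/K1 = 10^-2.43 = 0.0037154, K2/[H⁺] = 10^-0.81 = 0.15488
α₁ = 1/(1 + 0.0037154 + 0.15488) = 1/1.1586 = 0.8631; α₂ = α₁·K2/[H⁺] = 0.1337
α₁ + 2α₂ = 1.1305
DIC = CA / (α₁ + 2α₂) = 2.29 / 1.1305 = 2.03 mmol/kg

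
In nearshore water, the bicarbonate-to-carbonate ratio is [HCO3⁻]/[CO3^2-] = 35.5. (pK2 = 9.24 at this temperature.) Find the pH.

From K2 = [H⁺][CO3^2-]/[HCO3⁻]:  pH = pK2 − log₁₀([HCO3⁻]/[CO3^2-])
log₁₀(35.5) = +1.550
pH = 9.24 − (+1.550) = 7.69

pH = 7.69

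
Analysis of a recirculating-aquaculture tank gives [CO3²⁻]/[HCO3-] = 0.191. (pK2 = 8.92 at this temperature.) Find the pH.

From K2 = [H⁺][CO3²⁻]/[HCO3-]:  pH = pK2 + log₁₀([CO3²⁻]/[HCO3-])
log₁₀(0.191) = -0.719
pH = 8.92 + (-0.719) = 8.20

pH = 8.20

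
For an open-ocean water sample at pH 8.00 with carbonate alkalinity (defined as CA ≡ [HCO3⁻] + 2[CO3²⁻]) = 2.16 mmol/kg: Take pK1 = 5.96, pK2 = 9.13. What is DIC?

DIC = 2.04 mmol/kg

CA = [HCO3⁻] + 2[CO3²⁻] = (α₁ + 2α₂)·DIC
At pH 8.00: [H⁺]/K1 = 10^-2.04 = 0.0091201, K2/[H⁺] = 10^-1.13 = 0.074131
α₁ = 1/(1 + 0.0091201 + 0.074131) = 1/1.0833 = 0.9231; α₂ = α₁·K2/[H⁺] = 0.06843
α₁ + 2α₂ = 1.0600
DIC = CA / (α₁ + 2α₂) = 2.16 / 1.0600 = 2.04 mmol/kg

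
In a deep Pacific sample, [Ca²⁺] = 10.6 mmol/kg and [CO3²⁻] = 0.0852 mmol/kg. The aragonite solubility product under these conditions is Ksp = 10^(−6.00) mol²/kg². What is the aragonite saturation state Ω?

Ω = 0.903

Ksp = 10^(−6.00) = 1.000×10^-6
Ω = [Ca²⁺][CO3²⁻]/Ksp = (10.6×10^-3)(0.0852×10^-3) / 1.000×10^-6 = 0.903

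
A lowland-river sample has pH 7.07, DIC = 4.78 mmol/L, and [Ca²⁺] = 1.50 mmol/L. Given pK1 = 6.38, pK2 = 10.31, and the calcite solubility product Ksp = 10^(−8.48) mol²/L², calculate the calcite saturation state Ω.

Ω = 1.03

α₂ = 1 / (1 + [H⁺]/K2 + [H⁺]²/(K1K2)) = 1 / (1 + 10^+3.24 + 10^+2.55)
   = 1 / (1 + 1737.8 + 354.81) = 1/2093.6 = 0.0004776
[CO3²⁻] = α₂ × DIC = 0.0004776 × 4.78 = 0.002283 mmol/L = 2.283 μmol/L
Ksp = 10^(−8.48) = 3.311×10^-9
Ω = [Ca²⁺][CO3²⁻]/Ksp = (1.50×10^-3)(2.283×10^-6) / 3.311×10^-9 = 1.03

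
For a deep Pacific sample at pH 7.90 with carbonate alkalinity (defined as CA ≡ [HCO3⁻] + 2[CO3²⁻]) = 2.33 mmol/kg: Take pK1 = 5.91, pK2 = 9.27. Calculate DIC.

DIC = 2.26 mmol/kg

CA = [HCO3⁻] + 2[CO3²⁻] = (α₁ + 2α₂)·DIC
At pH 7.90: [H⁺]/K1 = 10^-1.99 = 0.010233, K2/[H⁺] = 10^-1.37 = 0.042658
α₁ = 1/(1 + 0.010233 + 0.042658) = 1/1.0529 = 0.9498; α₂ = α₁·K2/[H⁺] = 0.04052
α₁ + 2α₂ = 1.0308
DIC = CA / (α₁ + 2α₂) = 2.33 / 1.0308 = 2.26 mmol/kg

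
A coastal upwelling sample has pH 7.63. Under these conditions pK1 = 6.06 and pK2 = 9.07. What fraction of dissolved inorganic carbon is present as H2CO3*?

α₀ = 0.0253

α₀ = 1 / (1 + K1/[H⁺] + K1K2/[H⁺]²) = 1 / (1 + 10^+1.57 + 10^+0.13)
   = 1 / (1 + 37.154 + 1.3490) = 1/39.502 = 0.02531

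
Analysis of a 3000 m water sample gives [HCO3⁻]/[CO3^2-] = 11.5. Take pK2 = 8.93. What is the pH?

From K2 = [H⁺][CO3^2-]/[HCO3⁻]:  pH = pK2 − log₁₀([HCO3⁻]/[CO3^2-])
log₁₀(11.5) = +1.061
pH = 8.93 − (+1.061) = 7.87

pH = 7.87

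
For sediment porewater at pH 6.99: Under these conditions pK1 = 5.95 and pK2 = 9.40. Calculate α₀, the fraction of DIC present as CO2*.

α₀ = 1 / (1 + K1/[H⁺] + K1K2/[H⁺]²) = 1 / (1 + 10^+1.04 + 10^-1.37)
   = 1 / (1 + 10.965 + 0.042658) = 1/12.007 = 0.08328

α₀ = 0.0833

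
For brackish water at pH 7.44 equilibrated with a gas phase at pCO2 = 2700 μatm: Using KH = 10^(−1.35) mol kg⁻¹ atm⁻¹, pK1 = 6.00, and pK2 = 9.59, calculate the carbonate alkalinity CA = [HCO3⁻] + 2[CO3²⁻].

[CO2*] = KH · pCO2 = 10^(−1.35) × 2700×10^-6 = 1.206×10^-4 mol/kg
α₀ = 1/(1 + K1/[H⁺] + K1K2/[H⁺]²) = 1/(1 + 10^+1.44 + 10^-0.71) = 0.03480
DIC = [CO2*]/α₀ = 1.206×10^-4 / 0.03480 = 3.466 mmol/kg
CA = (α₁ + 2α₂)·DIC = (0.9584 + 2×0.006785) × 3.466 = 3.37 mmol/kg

CA = 3.37 mmol/kg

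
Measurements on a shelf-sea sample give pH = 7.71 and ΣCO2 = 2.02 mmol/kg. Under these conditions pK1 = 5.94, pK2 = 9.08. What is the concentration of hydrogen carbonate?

α₁ = 1 / (1 + [H⁺]/K1 + K2/[H⁺]) = 1 / (1 + 10^-1.77 + 10^-1.37)
   = 1 / (1 + 0.016982 + 0.042658) = 1/1.0596 = 0.9437
[HCO3⁻] = α₁ × DIC = 0.9437 × 2.02 = 1.91 mmol/kg

[HCO3⁻] = 1.91 mmol/kg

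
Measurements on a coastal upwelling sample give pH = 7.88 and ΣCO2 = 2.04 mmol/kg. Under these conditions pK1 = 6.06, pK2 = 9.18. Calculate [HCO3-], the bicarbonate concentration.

α₁ = 1 / (1 + [H⁺]/K1 + K2/[H⁺]) = 1 / (1 + 10^-1.82 + 10^-1.30)
   = 1 / (1 + 0.015136 + 0.050119) = 1/1.0653 = 0.9387
[HCO3⁻] = α₁ × DIC = 0.9387 × 2.04 = 1.92 mmol/kg

[HCO3⁻] = 1.92 mmol/kg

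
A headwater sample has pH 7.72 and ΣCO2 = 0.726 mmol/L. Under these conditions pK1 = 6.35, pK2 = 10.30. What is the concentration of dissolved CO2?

[CO2*] = 0.0296 mmol/L

α₀ = 1 / (1 + K1/[H⁺] + K1K2/[H⁺]²) = 1 / (1 + 10^+1.37 + 10^-1.21)
   = 1 / (1 + 23.442 + 0.061660) = 1/24.504 = 0.04081
[CO2*] = α₀ × DIC = 0.04081 × 0.726 = 0.0296 mmol/L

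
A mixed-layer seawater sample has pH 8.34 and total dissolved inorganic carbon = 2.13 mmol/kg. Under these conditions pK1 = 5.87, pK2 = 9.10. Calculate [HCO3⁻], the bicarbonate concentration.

α₁ = 1 / (1 + [H⁺]/K1 + K2/[H⁺]) = 1 / (1 + 10^-2.47 + 10^-0.76)
   = 1 / (1 + 0.0033884 + 0.17378) = 1/1.1772 = 0.8495
[HCO3⁻] = α₁ × DIC = 0.8495 × 2.13 = 1.81 mmol/kg

[HCO3⁻] = 1.81 mmol/kg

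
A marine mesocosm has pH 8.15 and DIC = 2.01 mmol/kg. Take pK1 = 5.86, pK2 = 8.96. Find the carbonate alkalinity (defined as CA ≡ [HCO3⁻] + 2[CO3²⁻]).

CA = 2.27 mmol/kg

CA = [HCO3⁻] + 2[CO3²⁻] = (α₁ + 2α₂)·DIC
At pH 8.15: [H⁺]/K1 = 10^-2.29 = 0.0051286, K2/[H⁺] = 10^-0.81 = 0.15488
α₁ = 1/(1 + 0.0051286 + 0.15488) = 1/1.1600 = 0.8621; α₂ = α₁·K2/[H⁺] = 0.1335
α₁ + 2α₂ = 1.1291
CA = 1.1291 × 2.01 = 2.27 mmol/kg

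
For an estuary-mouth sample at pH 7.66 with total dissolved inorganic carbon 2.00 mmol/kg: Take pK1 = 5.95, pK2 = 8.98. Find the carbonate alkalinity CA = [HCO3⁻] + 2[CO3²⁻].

CA = 2.05 mmol/kg

CA = [HCO3⁻] + 2[CO3²⁻] = (α₁ + 2α₂)·DIC
At pH 7.66: [H⁺]/K1 = 10^-1.71 = 0.019498, K2/[H⁺] = 10^-1.32 = 0.047863
α₁ = 1/(1 + 0.019498 + 0.047863) = 1/1.0674 = 0.9369; α₂ = α₁·K2/[H⁺] = 0.04484
α₁ + 2α₂ = 1.0266
CA = 1.0266 × 2.00 = 2.05 mmol/kg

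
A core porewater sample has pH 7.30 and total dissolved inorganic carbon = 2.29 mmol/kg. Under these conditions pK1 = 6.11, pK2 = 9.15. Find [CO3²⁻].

[CO3²⁻] = 0.0300 mmol/kg

α₂ = 1 / (1 + [H⁺]/K2 + [H⁺]²/(K1K2)) = 1 / (1 + 10^+1.85 + 10^+0.66)
   = 1 / (1 + 70.795 + 4.5709) = 1/76.365 = 0.01309
[CO3²⁻] = α₂ × DIC = 0.01309 × 2.29 = 0.0300 mmol/kg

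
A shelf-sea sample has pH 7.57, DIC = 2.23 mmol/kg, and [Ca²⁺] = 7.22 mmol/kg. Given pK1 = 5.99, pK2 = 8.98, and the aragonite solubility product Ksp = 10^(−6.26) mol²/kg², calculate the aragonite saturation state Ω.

Ω = 1.07

α₂ = 1 / (1 + [H⁺]/K2 + [H⁺]²/(K1K2)) = 1 / (1 + 10^+1.41 + 10^-0.17)
   = 1 / (1 + 25.704 + 0.67608) = 1/27.380 = 0.03652
[CO3²⁻] = α₂ × DIC = 0.03652 × 2.23 = 0.08145 mmol/kg
Ksp = 10^(−6.26) = 5.495×10^-7
Ω = [Ca²⁺][CO3²⁻]/Ksp = (7.22×10^-3)(8.145×10^-5) / 5.495×10^-7 = 1.07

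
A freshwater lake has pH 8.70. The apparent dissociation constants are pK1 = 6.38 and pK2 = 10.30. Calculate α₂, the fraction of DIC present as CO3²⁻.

α₂ = 0.0244

α₂ = 1 / (1 + [H⁺]/K2 + [H⁺]²/(K1K2)) = 1 / (1 + 10^+1.60 + 10^-0.72)
   = 1 / (1 + 39.811 + 0.19055) = 1/41.001 = 0.02439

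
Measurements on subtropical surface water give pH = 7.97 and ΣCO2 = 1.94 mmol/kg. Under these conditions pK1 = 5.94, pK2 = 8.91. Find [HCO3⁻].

α₁ = 1 / (1 + [H⁺]/K1 + K2/[H⁺]) = 1 / (1 + 10^-2.03 + 10^-0.94)
   = 1 / (1 + 0.0093325 + 0.11482) = 1/1.1241 = 0.8896
[HCO3⁻] = α₁ × DIC = 0.8896 × 1.94 = 1.73 mmol/kg

[HCO3⁻] = 1.73 mmol/kg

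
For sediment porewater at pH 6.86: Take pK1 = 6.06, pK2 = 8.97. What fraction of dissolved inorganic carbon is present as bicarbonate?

α₁ = 1 / (1 + [H⁺]/K1 + K2/[H⁺]) = 1 / (1 + 10^-0.80 + 10^-2.11)
   = 1 / (1 + 0.15849 + 0.0077625) = 1/1.1663 = 0.8574

α₁ = 0.857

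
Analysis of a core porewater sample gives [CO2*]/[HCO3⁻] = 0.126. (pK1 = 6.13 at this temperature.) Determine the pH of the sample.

From K1 = [H⁺][HCO3⁻]/[CO2*]:  pH = pK1 − log₁₀([CO2*]/[HCO3⁻])
log₁₀(0.126) = -0.900
pH = 6.13 − (-0.900) = 7.03

pH = 7.03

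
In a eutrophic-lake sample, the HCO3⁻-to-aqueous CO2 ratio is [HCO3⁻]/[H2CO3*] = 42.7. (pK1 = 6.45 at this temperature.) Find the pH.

From K1 = [H⁺][HCO3⁻]/[H2CO3*]:  pH = pK1 + log₁₀([HCO3⁻]/[H2CO3*])
log₁₀(42.7) = +1.630
pH = 6.45 + (+1.630) = 8.08

pH = 8.08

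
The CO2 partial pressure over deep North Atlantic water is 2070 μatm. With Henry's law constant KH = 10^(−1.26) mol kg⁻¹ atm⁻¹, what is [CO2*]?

[CO2*] = 114 μmol/kg

KH = 10^(−1.26) = 5.495×10^-2 mol kg⁻¹ atm⁻¹
[CO2*] = KH · pCO2 = 5.495×10^-2 × 2070×10^-6 atm = 1.14×10^-4 mol/kg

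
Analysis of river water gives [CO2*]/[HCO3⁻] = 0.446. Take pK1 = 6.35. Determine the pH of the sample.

pH = 6.70

From K1 = [H⁺][HCO3⁻]/[CO2*]:  pH = pK1 − log₁₀([CO2*]/[HCO3⁻])
log₁₀(0.446) = -0.351
pH = 6.35 − (-0.351) = 6.70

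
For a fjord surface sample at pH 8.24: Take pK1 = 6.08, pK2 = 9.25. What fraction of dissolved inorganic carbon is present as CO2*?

α₀ = 0.00626

α₀ = 1 / (1 + K1/[H⁺] + K1K2/[H⁺]²) = 1 / (1 + 10^+2.16 + 10^+1.15)
   = 1 / (1 + 144.54 + 14.125) = 1/159.67 = 0.006263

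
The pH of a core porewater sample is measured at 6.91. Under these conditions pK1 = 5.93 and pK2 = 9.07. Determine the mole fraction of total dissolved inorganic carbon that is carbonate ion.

α₂ = 0.00622

α₂ = 1 / (1 + [H⁺]/K2 + [H⁺]²/(K1K2)) = 1 / (1 + 10^+2.16 + 10^+1.18)
   = 1 / (1 + 144.54 + 15.136) = 1/160.68 = 0.006224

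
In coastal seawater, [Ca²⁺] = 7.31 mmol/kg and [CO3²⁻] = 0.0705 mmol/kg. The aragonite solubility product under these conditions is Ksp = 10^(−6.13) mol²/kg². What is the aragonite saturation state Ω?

Ksp = 10^(−6.13) = 7.413×10^-7
Ω = [Ca²⁺][CO3²⁻]/Ksp = (7.31×10^-3)(0.0705×10^-3) / 7.413×10^-7 = 0.695

Ω = 0.695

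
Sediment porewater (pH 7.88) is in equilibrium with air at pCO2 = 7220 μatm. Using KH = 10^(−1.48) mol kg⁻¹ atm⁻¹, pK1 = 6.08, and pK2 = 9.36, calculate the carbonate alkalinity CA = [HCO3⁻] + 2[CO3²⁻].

CA = 16.1 mmol/kg

[CO2*] = KH · pCO2 = 10^(−1.48) × 7220×10^-6 = 2.391×10^-4 mol/kg
α₀ = 1/(1 + K1/[H⁺] + K1K2/[H⁺]²) = 1/(1 + 10^+1.80 + 10^+0.32) = 0.01511
DIC = [CO2*]/α₀ = 2.391×10^-4 / 0.01511 = 15.82 mmol/kg
CA = (α₁ + 2α₂)·DIC = (0.9533 + 2×0.03157) × 15.82 = 16.1 mmol/kg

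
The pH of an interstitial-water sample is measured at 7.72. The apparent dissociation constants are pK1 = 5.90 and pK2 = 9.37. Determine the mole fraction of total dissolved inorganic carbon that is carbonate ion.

α₂ = 1 / (1 + [H⁺]/K2 + [H⁺]²/(K1K2)) = 1 / (1 + 10^+1.65 + 10^-0.17)
   = 1 / (1 + 44.668 + 0.67608) = 1/46.344 = 0.02158

α₂ = 0.0216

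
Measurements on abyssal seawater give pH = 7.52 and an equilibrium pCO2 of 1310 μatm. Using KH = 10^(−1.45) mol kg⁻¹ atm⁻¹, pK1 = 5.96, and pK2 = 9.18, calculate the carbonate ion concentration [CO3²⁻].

[CO2*] = KH · pCO2 = 10^(−1.45) × 1310×10^-6 = 4.648×10^-5 mol/kg
α₀ = 1/(1 + K1/[H⁺] + K1K2/[H⁺]²) = 1/(1 + 10^+1.56 + 10^-0.10) = 0.02625
DIC = [CO2*]/α₀ = 4.648×10^-5 / 0.02625 = 1.771 mmol/kg
[CO3²⁻] = α₂·DIC; α₂ = 0.02085, so [CO3²⁻] = 0.02085 × 1.771 = 0.0369 mmol/kg

[CO3²⁻] = 0.0369 mmol/kg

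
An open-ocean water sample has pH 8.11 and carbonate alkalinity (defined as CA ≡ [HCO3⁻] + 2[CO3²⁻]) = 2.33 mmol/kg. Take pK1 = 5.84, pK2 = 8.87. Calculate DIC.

DIC = 2.04 mmol/kg

CA = [HCO3⁻] + 2[CO3²⁻] = (α₁ + 2α₂)·DIC
At pH 8.11: [H⁺]/K1 = 10^-2.27 = 0.0053703, K2/[H⁺] = 10^-0.76 = 0.17378
α₁ = 1/(1 + 0.0053703 + 0.17378) = 1/1.1792 = 0.8481; α₂ = α₁·K2/[H⁺] = 0.1474
α₁ + 2α₂ = 1.1428
DIC = CA / (α₁ + 2α₂) = 2.33 / 1.1428 = 2.04 mmol/kg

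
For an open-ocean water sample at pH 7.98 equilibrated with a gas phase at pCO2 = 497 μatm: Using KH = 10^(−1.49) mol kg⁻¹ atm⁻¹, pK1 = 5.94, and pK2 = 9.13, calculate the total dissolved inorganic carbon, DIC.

[CO2*] = KH · pCO2 = 10^(−1.49) × 497×10^-6 = 1.608×10^-5 mol/kg
α₀ = 1/(1 + K1/[H⁺] + K1K2/[H⁺]²) = 1/(1 + 10^+2.04 + 10^+0.89) = 0.008445
DIC = [CO2*]/α₀ = 1.608×10^-5 / 0.008445 = 1.90 mmol/kg

DIC = 1.90 mmol/kg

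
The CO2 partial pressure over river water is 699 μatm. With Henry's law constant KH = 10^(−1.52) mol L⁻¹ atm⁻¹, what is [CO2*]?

[CO2*] = 21.1 μmol/L

KH = 10^(−1.52) = 3.020×10^-2 mol L⁻¹ atm⁻¹
[CO2*] = KH · pCO2 = 3.020×10^-2 × 699×10^-6 atm = 2.11×10^-5 mol/L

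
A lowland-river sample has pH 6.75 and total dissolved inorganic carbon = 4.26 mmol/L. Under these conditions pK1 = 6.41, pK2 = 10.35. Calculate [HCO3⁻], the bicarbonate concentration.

α₁ = 1 / (1 + [H⁺]/K1 + K2/[H⁺]) = 1 / (1 + 10^-0.34 + 10^-3.60)
   = 1 / (1 + 0.45709 + 0.00025119) = 1/1.4573 = 0.6862
[HCO3⁻] = α₁ × DIC = 0.6862 × 4.26 = 2.92 mmol/L

[HCO3⁻] = 2.92 mmol/L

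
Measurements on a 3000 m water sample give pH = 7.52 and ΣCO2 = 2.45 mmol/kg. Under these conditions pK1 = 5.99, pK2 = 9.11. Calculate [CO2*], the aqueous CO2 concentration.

α₀ = 1 / (1 + K1/[H⁺] + K1K2/[H⁺]²) = 1 / (1 + 10^+1.53 + 10^-0.06)
   = 1 / (1 + 33.884 + 0.87096) = 1/35.755 = 0.02797
[CO2*] = α₀ × DIC = 0.02797 × 2.45 = 0.0685 mmol/kg

[CO2*] = 0.0685 mmol/kg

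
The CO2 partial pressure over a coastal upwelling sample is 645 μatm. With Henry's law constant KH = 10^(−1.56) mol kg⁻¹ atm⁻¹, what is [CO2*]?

KH = 10^(−1.56) = 2.754×10^-2 mol kg⁻¹ atm⁻¹
[CO2*] = KH · pCO2 = 2.754×10^-2 × 645×10^-6 atm = 1.78×10^-5 mol/kg

[CO2*] = 17.8 μmol/kg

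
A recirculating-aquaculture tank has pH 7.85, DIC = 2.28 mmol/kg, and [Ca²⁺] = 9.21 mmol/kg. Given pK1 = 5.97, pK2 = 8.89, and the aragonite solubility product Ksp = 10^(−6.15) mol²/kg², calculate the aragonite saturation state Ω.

Ω = 2.45

α₂ = 1 / (1 + [H⁺]/K2 + [H⁺]²/(K1K2)) = 1 / (1 + 10^+1.04 + 10^-0.84)
   = 1 / (1 + 10.965 + 0.14454) = 1/12.109 = 0.08258
[CO3²⁻] = α₂ × DIC = 0.08258 × 2.28 = 0.1883 mmol/kg
Ksp = 10^(−6.15) = 7.079×10^-7
Ω = [Ca²⁺][CO3²⁻]/Ksp = (9.21×10^-3)(1.883×10^-4) / 7.079×10^-7 = 2.45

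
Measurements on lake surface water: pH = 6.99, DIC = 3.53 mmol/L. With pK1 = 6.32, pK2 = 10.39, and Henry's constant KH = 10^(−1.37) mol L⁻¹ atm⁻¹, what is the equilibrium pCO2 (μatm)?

α₀ = 1 / (1 + K1/[H⁺] + K1K2/[H⁺]²) = 1 / (1 + 10^+0.67 + 10^-2.73)
   = 1 / (1 + 4.6774 + 0.0018621) = 1/5.6792 = 0.1761
[CO2*] = α₀ × DIC = 0.1761 × 3.53 = 0.6216 mmol/L
pCO2 = [CO2*]/KH = 6.216×10^-4 / 4.266×10^-2 = 1.46×10^4 μatm

pCO2 = 1.46×10^4 μatm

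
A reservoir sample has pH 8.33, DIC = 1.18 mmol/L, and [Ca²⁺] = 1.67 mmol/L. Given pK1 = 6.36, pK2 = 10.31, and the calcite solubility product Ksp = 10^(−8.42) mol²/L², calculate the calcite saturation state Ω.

α₂ = 1 / (1 + [H⁺]/K2 + [H⁺]²/(K1K2)) = 1 / (1 + 10^+1.98 + 10^+0.01)
   = 1 / (1 + 95.499 + 1.0233) = 1/97.523 = 0.01025
[CO3²⁻] = α₂ × DIC = 0.01025 × 1.18 = 0.01210 mmol/L = 12.10 μmol/L
Ksp = 10^(−8.42) = 3.802×10^-9
Ω = [Ca²⁺][CO3²⁻]/Ksp = (1.67×10^-3)(1.210×10^-5) / 3.802×10^-9 = 5.31

Ω = 5.31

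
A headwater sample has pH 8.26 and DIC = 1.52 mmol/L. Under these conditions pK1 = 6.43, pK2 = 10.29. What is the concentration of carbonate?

α₂ = 1 / (1 + [H⁺]/K2 + [H⁺]²/(K1K2)) = 1 / (1 + 10^+2.03 + 10^+0.20)
   = 1 / (1 + 107.15 + 1.5849) = 1/109.74 = 0.009113
[CO3²⁻] = α₂ × DIC = 0.009113 × 1.52 = 0.0139 mmol/L = 13.9 μmol/L

[CO3²⁻] = 13.9 μmol/L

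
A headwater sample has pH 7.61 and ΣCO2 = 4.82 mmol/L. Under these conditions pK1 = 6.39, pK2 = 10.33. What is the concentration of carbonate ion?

α₂ = 1 / (1 + [H⁺]/K2 + [H⁺]²/(K1K2)) = 1 / (1 + 10^+2.72 + 10^+1.50)
   = 1 / (1 + 524.81 + 31.623) = 1/557.43 = 0.001794
[CO3²⁻] = α₂ × DIC = 0.001794 × 4.82 = 0.00865 mmol/L = 8.65 μmol/L

[CO3²⁻] = 8.65 μmol/L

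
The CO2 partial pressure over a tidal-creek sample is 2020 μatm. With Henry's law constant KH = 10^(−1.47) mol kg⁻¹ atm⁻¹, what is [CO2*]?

KH = 10^(−1.47) = 3.388×10^-2 mol kg⁻¹ atm⁻¹
[CO2*] = KH · pCO2 = 3.388×10^-2 × 2020×10^-6 atm = 6.84×10^-5 mol/kg

[CO2*] = 68.4 μmol/kg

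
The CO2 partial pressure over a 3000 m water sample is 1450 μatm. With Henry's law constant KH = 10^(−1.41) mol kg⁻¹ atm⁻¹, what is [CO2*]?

KH = 10^(−1.41) = 3.890×10^-2 mol kg⁻¹ atm⁻¹
[CO2*] = KH · pCO2 = 3.890×10^-2 × 1450×10^-6 atm = 5.64×10^-5 mol/kg

[CO2*] = 56.4 μmol/kg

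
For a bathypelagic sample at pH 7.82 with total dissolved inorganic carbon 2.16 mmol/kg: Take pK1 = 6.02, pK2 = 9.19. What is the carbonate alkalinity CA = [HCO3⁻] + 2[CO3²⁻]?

CA = [HCO3⁻] + 2[CO3²⁻] = (α₁ + 2α₂)·DIC
At pH 7.82: [H⁺]/K1 = 10^-1.80 = 0.015849, K2/[H⁺] = 10^-1.37 = 0.042658
α₁ = 1/(1 + 0.015849 + 0.042658) = 1/1.0585 = 0.9447; α₂ = α₁·K2/[H⁺] = 0.04030
α₁ + 2α₂ = 1.0253
CA = 1.0253 × 2.16 = 2.21 mmol/kg

CA = 2.21 mmol/kg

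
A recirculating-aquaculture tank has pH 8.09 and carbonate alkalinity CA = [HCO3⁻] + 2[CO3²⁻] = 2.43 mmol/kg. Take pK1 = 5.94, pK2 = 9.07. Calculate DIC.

CA = [HCO3⁻] + 2[CO3²⁻] = (α₁ + 2α₂)·DIC
At pH 8.09: [H⁺]/K1 = 10^-2.15 = 0.0070795, K2/[H⁺] = 10^-0.98 = 0.10471
α₁ = 1/(1 + 0.0070795 + 0.10471) = 1/1.1118 = 0.8994; α₂ = α₁·K2/[H⁺] = 0.09418
α₁ + 2α₂ = 1.0878
DIC = CA / (α₁ + 2α₂) = 2.43 / 1.0878 = 2.23 mmol/kg

DIC = 2.23 mmol/kg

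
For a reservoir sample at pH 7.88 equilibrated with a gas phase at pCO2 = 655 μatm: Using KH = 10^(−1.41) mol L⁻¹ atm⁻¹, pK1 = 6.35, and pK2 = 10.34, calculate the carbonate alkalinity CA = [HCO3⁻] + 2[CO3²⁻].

CA = 0.869 mmol/L

[CO2*] = KH · pCO2 = 10^(−1.41) × 655×10^-6 = 2.548×10^-5 mol/L
α₀ = 1/(1 + K1/[H⁺] + K1K2/[H⁺]²) = 1/(1 + 10^+1.53 + 10^-0.93) = 0.02857
DIC = [CO2*]/α₀ = 2.548×10^-5 / 0.02857 = 0.8919 mmol/L
CA = (α₁ + 2α₂)·DIC = (0.9681 + 2×0.003357) × 0.8919 = 0.869 mmol/L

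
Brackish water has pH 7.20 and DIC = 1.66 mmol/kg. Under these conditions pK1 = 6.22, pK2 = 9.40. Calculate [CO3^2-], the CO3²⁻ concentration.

[CO3²⁻] = 9.43 μmol/kg

α₂ = 1 / (1 + [H⁺]/K2 + [H⁺]²/(K1K2)) = 1 / (1 + 10^+2.20 + 10^+1.22)
   = 1 / (1 + 158.49 + 16.596) = 1/176.09 = 0.005679
[CO3²⁻] = α₂ × DIC = 0.005679 × 1.66 = 0.00943 mmol/kg = 9.43 μmol/kg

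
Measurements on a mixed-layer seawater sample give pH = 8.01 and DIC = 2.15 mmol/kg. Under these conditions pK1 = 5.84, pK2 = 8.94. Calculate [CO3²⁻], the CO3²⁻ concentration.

α₂ = 1 / (1 + [H⁺]/K2 + [H⁺]²/(K1K2)) = 1 / (1 + 10^+0.93 + 10^-1.24)
   = 1 / (1 + 8.5114 + 0.057544) = 1/9.5689 = 0.1045
[CO3²⁻] = α₂ × DIC = 0.1045 × 2.15 = 0.225 mmol/kg

[CO3²⁻] = 0.225 mmol/kg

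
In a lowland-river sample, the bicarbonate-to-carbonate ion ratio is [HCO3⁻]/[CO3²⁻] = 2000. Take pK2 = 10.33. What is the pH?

pH = 7.03

From K2 = [H⁺][CO3²⁻]/[HCO3⁻]:  pH = pK2 − log₁₀([HCO3⁻]/[CO3²⁻])
log₁₀(2000) = +3.301
pH = 10.33 − (+3.301) = 7.03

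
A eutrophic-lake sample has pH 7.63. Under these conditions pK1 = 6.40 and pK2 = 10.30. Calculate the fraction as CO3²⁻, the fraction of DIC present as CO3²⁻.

α₂ = 1 / (1 + [H⁺]/K2 + [H⁺]²/(K1K2)) = 1 / (1 + 10^+2.67 + 10^+1.44)
   = 1 / (1 + 467.74 + 27.542) = 1/496.28 = 0.002015

α₂ = 0.00202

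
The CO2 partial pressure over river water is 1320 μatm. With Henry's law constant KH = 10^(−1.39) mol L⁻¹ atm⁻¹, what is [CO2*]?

[CO2*] = 53.8 μmol/L

KH = 10^(−1.39) = 4.074×10^-2 mol L⁻¹ atm⁻¹
[CO2*] = KH · pCO2 = 4.074×10^-2 × 1320×10^-6 atm = 5.38×10^-5 mol/L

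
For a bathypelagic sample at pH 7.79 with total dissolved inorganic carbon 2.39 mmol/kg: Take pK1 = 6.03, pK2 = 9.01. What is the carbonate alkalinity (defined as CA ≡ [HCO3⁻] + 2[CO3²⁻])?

CA = [HCO3⁻] + 2[CO3²⁻] = (α₁ + 2α₂)·DIC
At pH 7.79: [H⁺]/K1 = 10^-1.76 = 0.017378, K2/[H⁺] = 10^-1.22 = 0.060256
α₁ = 1/(1 + 0.017378 + 0.060256) = 1/1.0776 = 0.9280; α₂ = α₁·K2/[H⁺] = 0.05592
α₁ + 2α₂ = 1.0398
CA = 1.0398 × 2.39 = 2.49 mmol/kg

CA = 2.49 mmol/kg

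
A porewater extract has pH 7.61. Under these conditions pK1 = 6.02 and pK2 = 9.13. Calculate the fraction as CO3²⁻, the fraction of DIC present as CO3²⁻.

α₂ = 1 / (1 + [H⁺]/K2 + [H⁺]²/(K1K2)) = 1 / (1 + 10^+1.52 + 10^-0.07)
   = 1 / (1 + 33.113 + 0.85114) = 1/34.964 = 0.02860

α₂ = 0.0286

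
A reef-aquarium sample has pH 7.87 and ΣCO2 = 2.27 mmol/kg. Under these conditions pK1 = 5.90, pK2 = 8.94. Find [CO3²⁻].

α₂ = 1 / (1 + [H⁺]/K2 + [H⁺]²/(K1K2)) = 1 / (1 + 10^+1.07 + 10^-0.90)
   = 1 / (1 + 11.749 + 0.12589) = 1/12.875 = 0.07767
[CO3²⁻] = α₂ × DIC = 0.07767 × 2.27 = 0.176 mmol/kg

[CO3²⁻] = 0.176 mmol/kg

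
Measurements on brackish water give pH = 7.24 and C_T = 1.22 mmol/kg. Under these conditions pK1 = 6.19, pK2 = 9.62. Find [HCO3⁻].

α₁ = 1 / (1 + [H⁺]/K1 + K2/[H⁺]) = 1 / (1 + 10^-1.05 + 10^-2.38)
   = 1 / (1 + 0.089125 + 0.0041687) = 1/1.0933 = 0.9147
[HCO3⁻] = α₁ × DIC = 0.9147 × 1.22 = 1.12 mmol/kg

[HCO3⁻] = 1.12 mmol/kg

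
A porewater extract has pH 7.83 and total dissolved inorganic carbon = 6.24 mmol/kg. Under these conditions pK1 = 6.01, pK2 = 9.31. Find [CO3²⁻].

α₂ = 1 / (1 + [H⁺]/K2 + [H⁺]²/(K1K2)) = 1 / (1 + 10^+1.48 + 10^-0.34)
   = 1 / (1 + 30.200 + 0.45709) = 1/31.657 = 0.03159
[CO3²⁻] = α₂ × DIC = 0.03159 × 6.24 = 0.197 mmol/kg

[CO3²⁻] = 0.197 mmol/kg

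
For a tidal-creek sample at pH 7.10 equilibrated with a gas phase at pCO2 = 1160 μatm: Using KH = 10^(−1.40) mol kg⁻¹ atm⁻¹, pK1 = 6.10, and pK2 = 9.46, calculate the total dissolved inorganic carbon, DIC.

DIC = 0.510 mmol/kg

[CO2*] = KH · pCO2 = 10^(−1.40) × 1160×10^-6 = 4.618×10^-5 mol/kg
α₀ = 1/(1 + K1/[H⁺] + K1K2/[H⁺]²) = 1/(1 + 10^+1.00 + 10^-1.36) = 0.09055
DIC = [CO2*]/α₀ = 4.618×10^-5 / 0.09055 = 0.510 mmol/kg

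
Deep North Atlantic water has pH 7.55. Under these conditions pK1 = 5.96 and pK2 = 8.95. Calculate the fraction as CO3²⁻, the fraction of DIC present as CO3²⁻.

α₂ = 1 / (1 + [H⁺]/K2 + [H⁺]²/(K1K2)) = 1 / (1 + 10^+1.40 + 10^-0.19)
   = 1 / (1 + 25.119 + 0.64565) = 1/26.765 = 0.03736

α₂ = 0.0374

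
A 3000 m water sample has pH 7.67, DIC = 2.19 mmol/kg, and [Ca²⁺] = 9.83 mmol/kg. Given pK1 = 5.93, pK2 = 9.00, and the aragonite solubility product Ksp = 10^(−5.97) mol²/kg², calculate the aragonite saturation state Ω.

Ω = 0.882

α₂ = 1 / (1 + [H⁺]/K2 + [H⁺]²/(K1K2)) = 1 / (1 + 10^+1.33 + 10^-0.41)
   = 1 / (1 + 21.380 + 0.38905) = 1/22.769 = 0.04392
[CO3²⁻] = α₂ × DIC = 0.04392 × 2.19 = 0.09618 mmol/kg
Ksp = 10^(−5.97) = 1.072×10^-6
Ω = [Ca²⁺][CO3²⁻]/Ksp = (9.83×10^-3)(9.618×10^-5) / 1.072×10^-6 = 0.882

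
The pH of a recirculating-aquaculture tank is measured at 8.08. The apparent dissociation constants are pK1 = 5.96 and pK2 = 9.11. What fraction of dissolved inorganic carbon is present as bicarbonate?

α₁ = 0.908

α₁ = 1 / (1 + [H⁺]/K1 + K2/[H⁺]) = 1 / (1 + 10^-2.12 + 10^-1.03)
   = 1 / (1 + 0.0075858 + 0.093325) = 1/1.1009 = 0.9083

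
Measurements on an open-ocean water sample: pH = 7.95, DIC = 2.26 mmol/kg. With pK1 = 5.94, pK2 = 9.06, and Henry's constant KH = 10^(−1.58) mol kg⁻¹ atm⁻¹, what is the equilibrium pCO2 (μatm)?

α₀ = 1 / (1 + K1/[H⁺] + K1K2/[H⁺]²) = 1 / (1 + 10^+2.01 + 10^+0.90)
   = 1 / (1 + 102.33 + 7.9433) = 1/111.27 = 0.008987
[CO2*] = α₀ × DIC = 0.008987 × 2.26 = 0.02031 mmol/kg
pCO2 = [CO2*]/KH = 2.031×10^-5 / 2.630×10^-2 = 772 μatm

pCO2 = 772 μatm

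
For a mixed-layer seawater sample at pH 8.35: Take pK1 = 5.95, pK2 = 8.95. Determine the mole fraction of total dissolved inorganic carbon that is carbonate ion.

α₂ = 1 / (1 + [H⁺]/K2 + [H⁺]²/(K1K2)) = 1 / (1 + 10^+0.60 + 10^-1.80)
   = 1 / (1 + 3.9811 + 0.015849) = 1/4.9969 = 0.2001

α₂ = 0.200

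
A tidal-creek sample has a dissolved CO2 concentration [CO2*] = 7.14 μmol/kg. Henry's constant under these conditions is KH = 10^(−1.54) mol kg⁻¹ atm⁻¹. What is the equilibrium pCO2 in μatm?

pCO2 = 248 μatm

KH = 10^(−1.54) = 2.884×10^-2 mol kg⁻¹ atm⁻¹
pCO2 = [CO2*]/KH = 7.14×10^-6 / 2.884×10^-2 = 2.48×10^-4 atm = 248 μatm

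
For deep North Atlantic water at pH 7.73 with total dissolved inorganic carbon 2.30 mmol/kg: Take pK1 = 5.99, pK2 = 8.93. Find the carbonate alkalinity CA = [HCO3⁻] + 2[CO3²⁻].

CA = [HCO3⁻] + 2[CO3²⁻] = (α₁ + 2α₂)·DIC
At pH 7.73: [H⁺]/K1 = 10^-1.74 = 0.018197, K2/[H⁺] = 10^-1.20 = 0.063096
α₁ = 1/(1 + 0.018197 + 0.063096) = 1/1.0813 = 0.9248; α₂ = α₁·K2/[H⁺] = 0.05835
α₁ + 2α₂ = 1.0415
CA = 1.0415 × 2.30 = 2.40 mmol/kg

CA = 2.40 mmol/kg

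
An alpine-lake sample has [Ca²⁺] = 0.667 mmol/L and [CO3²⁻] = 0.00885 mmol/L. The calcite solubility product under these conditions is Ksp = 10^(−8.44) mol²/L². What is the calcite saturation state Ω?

Ksp = 10^(−8.44) = 3.631×10^-9
Ω = [Ca²⁺][CO3²⁻]/Ksp = (0.667×10^-3)(0.00885×10^-3) / 3.631×10^-9 = 1.63

Ω = 1.63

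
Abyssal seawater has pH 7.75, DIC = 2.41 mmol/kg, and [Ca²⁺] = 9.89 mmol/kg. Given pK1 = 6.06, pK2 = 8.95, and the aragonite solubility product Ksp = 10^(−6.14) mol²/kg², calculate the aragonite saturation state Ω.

α₂ = 1 / (1 + [H⁺]/K2 + [H⁺]²/(K1K2)) = 1 / (1 + 10^+1.20 + 10^-0.49)
   = 1 / (1 + 15.849 + 0.32359) = 1/17.173 = 0.05823
[CO3²⁻] = α₂ × DIC = 0.05823 × 2.41 = 0.1403 mmol/kg
Ksp = 10^(−6.14) = 7.244×10^-7
Ω = [Ca²⁺][CO3²⁻]/Ksp = (9.89×10^-3)(1.403×10^-4) / 7.244×10^-7 = 1.92

Ω = 1.92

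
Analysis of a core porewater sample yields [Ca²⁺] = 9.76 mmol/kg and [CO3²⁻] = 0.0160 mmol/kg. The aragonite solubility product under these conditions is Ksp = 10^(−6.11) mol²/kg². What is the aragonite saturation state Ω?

Ksp = 10^(−6.11) = 7.762×10^-7
Ω = [Ca²⁺][CO3²⁻]/Ksp = (9.76×10^-3)(0.0160×10^-3) / 7.762×10^-7 = 0.201

Ω = 0.201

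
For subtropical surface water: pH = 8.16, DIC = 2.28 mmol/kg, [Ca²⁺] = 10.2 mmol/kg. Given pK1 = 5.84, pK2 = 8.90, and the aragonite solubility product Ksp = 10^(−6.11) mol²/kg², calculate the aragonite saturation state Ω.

α₂ = 1 / (1 + [H⁺]/K2 + [H⁺]²/(K1K2)) = 1 / (1 + 10^+0.74 + 10^-1.58)
   = 1 / (1 + 5.4954 + 0.026303) = 1/6.5217 = 0.1533
[CO3²⁻] = α₂ × DIC = 0.1533 × 2.28 = 0.3496 mmol/kg
Ksp = 10^(−6.11) = 7.762×10^-7
Ω = [Ca²⁺][CO3²⁻]/Ksp = (10.2×10^-3)(3.496×10^-4) / 7.762×10^-7 = 4.59

Ω = 4.59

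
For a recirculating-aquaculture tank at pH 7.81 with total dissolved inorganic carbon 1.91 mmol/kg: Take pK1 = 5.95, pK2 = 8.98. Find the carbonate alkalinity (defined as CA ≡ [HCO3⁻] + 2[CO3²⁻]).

CA = 2.01 mmol/kg

CA = [HCO3⁻] + 2[CO3²⁻] = (α₁ + 2α₂)·DIC
At pH 7.81: [H⁺]/K1 = 10^-1.86 = 0.013804, K2/[H⁺] = 10^-1.17 = 0.067608
α₁ = 1/(1 + 0.013804 + 0.067608) = 1/1.0814 = 0.9247; α₂ = α₁·K2/[H⁺] = 0.06252
α₁ + 2α₂ = 1.0498
CA = 1.0498 × 1.91 = 2.01 mmol/kg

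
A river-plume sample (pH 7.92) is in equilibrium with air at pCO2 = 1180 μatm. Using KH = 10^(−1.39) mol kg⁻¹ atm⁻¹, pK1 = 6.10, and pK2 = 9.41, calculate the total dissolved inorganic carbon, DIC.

[CO2*] = KH · pCO2 = 10^(−1.39) × 1180×10^-6 = 4.807×10^-5 mol/kg
α₀ = 1/(1 + K1/[H⁺] + K1K2/[H⁺]²) = 1/(1 + 10^+1.82 + 10^+0.33) = 0.01445
DIC = [CO2*]/α₀ = 4.807×10^-5 / 0.01445 = 3.33 mmol/kg

DIC = 3.33 mmol/kg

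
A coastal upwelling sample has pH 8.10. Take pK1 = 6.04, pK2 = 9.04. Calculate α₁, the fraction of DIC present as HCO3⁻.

α₁ = 1 / (1 + [H⁺]/K1 + K2/[H⁺]) = 1 / (1 + 10^-2.06 + 10^-0.94)
   = 1 / (1 + 0.0087096 + 0.11482) = 1/1.1235 = 0.8901

α₁ = 0.890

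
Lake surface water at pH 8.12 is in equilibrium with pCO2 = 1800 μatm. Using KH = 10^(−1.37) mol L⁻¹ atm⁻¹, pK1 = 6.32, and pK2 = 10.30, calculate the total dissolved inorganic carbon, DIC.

DIC = 4.95 mmol/L

[CO2*] = KH · pCO2 = 10^(−1.37) × 1800×10^-6 = 7.678×10^-5 mol/L
α₀ = 1/(1 + K1/[H⁺] + K1K2/[H⁺]²) = 1/(1 + 10^+1.80 + 10^-0.38) = 0.01550
DIC = [CO2*]/α₀ = 7.678×10^-5 / 0.01550 = 4.95 mmol/L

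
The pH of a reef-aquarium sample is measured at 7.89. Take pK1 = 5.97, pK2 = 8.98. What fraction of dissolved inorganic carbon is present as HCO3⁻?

α₁ = 0.915

α₁ = 1 / (1 + [H⁺]/K1 + K2/[H⁺]) = 1 / (1 + 10^-1.92 + 10^-1.09)
   = 1 / (1 + 0.012023 + 0.081283) = 1/1.0933 = 0.9147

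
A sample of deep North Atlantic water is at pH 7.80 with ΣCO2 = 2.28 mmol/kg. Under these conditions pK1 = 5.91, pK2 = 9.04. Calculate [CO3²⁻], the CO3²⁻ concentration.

α₂ = 1 / (1 + [H⁺]/K2 + [H⁺]²/(K1K2)) = 1 / (1 + 10^+1.24 + 10^-0.65)
   = 1 / (1 + 17.378 + 0.22387) = 1/18.602 = 0.05376
[CO3²⁻] = α₂ × DIC = 0.05376 × 2.28 = 0.123 mmol/kg

[CO3²⁻] = 0.123 mmol/kg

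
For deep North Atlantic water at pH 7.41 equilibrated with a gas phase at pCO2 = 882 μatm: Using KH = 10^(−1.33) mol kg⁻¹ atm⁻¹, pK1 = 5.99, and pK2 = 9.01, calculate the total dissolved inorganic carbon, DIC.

[CO2*] = KH · pCO2 = 10^(−1.33) × 882×10^-6 = 4.125×10^-5 mol/kg
α₀ = 1/(1 + K1/[H⁺] + K1K2/[H⁺]²) = 1/(1 + 10^+1.42 + 10^-0.18) = 0.03576
DIC = [CO2*]/α₀ = 4.125×10^-5 / 0.03576 = 1.15 mmol/kg

DIC = 1.15 mmol/kg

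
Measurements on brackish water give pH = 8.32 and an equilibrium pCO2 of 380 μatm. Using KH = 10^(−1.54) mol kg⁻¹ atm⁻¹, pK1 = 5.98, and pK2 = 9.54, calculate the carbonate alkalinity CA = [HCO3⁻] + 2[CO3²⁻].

CA = 2.69 mmol/kg

[CO2*] = KH · pCO2 = 10^(−1.54) × 380×10^-6 = 1.096×10^-5 mol/kg
α₀ = 1/(1 + K1/[H⁺] + K1K2/[H⁺]²) = 1/(1 + 10^+2.34 + 10^+1.12) = 0.004293
DIC = [CO2*]/α₀ = 1.096×10^-5 / 0.004293 = 2.553 mmol/kg
CA = (α₁ + 2α₂)·DIC = (0.9391 + 2×0.05659) × 2.553 = 2.69 mmol/kg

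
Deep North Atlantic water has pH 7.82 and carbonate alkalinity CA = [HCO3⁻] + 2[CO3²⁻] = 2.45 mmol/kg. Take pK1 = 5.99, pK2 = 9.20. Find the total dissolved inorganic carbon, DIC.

CA = [HCO3⁻] + 2[CO3²⁻] = (α₁ + 2α₂)·DIC
At pH 7.82: [H⁺]/K1 = 10^-1.83 = 0.014791, K2/[H⁺] = 10^-1.38 = 0.041687
α₁ = 1/(1 + 0.014791 + 0.041687) = 1/1.0565 = 0.9465; α₂ = α₁·K2/[H⁺] = 0.03946
α₁ + 2α₂ = 1.0255
DIC = CA / (α₁ + 2α₂) = 2.45 / 1.0255 = 2.39 mmol/kg

DIC = 2.39 mmol/kg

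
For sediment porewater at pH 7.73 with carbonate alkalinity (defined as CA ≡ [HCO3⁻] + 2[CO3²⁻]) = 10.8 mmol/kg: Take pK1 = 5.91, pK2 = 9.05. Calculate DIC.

CA = [HCO3⁻] + 2[CO3²⁻] = (α₁ + 2α₂)·DIC
At pH 7.73: [H⁺]/K1 = 10^-1.82 = 0.015136, K2/[H⁺] = 10^-1.32 = 0.047863
α₁ = 1/(1 + 0.015136 + 0.047863) = 1/1.0630 = 0.9407; α₂ = α₁·K2/[H⁺] = 0.04503
α₁ + 2α₂ = 1.0308
DIC = CA / (α₁ + 2α₂) = 10.8 / 1.0308 = 10.5 mmol/kg

DIC = 10.5 mmol/kg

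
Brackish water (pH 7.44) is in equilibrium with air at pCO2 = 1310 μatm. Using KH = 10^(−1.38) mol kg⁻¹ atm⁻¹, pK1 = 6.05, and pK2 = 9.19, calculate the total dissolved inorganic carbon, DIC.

[CO2*] = KH · pCO2 = 10^(−1.38) × 1310×10^-6 = 5.461×10^-5 mol/kg
α₀ = 1/(1 + K1/[H⁺] + K1K2/[H⁺]²) = 1/(1 + 10^+1.39 + 10^-0.36) = 0.03849
DIC = [CO2*]/α₀ = 5.461×10^-5 / 0.03849 = 1.42 mmol/kg

DIC = 1.42 mmol/kg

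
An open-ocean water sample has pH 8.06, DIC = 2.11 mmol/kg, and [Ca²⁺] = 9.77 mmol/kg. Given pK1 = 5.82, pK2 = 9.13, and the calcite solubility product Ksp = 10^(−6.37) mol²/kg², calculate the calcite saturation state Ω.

α₂ = 1 / (1 + [H⁺]/K2 + [H⁺]²/(K1K2)) = 1 / (1 + 10^+1.07 + 10^-1.17)
   = 1 / (1 + 11.749 + 0.067608) = 1/12.817 = 0.07802
[CO3²⁻] = α₂ × DIC = 0.07802 × 2.11 = 0.1646 mmol/kg
Ksp = 10^(−6.37) = 4.266×10^-7
Ω = [Ca²⁺][CO3²⁻]/Ksp = (9.77×10^-3)(1.646×10^-4) / 4.266×10^-7 = 3.77

Ω = 3.77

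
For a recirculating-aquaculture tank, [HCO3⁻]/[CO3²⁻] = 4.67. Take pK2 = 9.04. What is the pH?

From K2 = [H⁺][CO3²⁻]/[HCO3⁻]:  pH = pK2 − log₁₀([HCO3⁻]/[CO3²⁻])
log₁₀(4.67) = +0.669
pH = 9.04 − (+0.669) = 8.37

pH = 8.37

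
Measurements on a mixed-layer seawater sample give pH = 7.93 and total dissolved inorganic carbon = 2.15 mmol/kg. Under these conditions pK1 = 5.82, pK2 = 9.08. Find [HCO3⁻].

[HCO3⁻] = 1.99 mmol/kg

α₁ = 1 / (1 + [H⁺]/K1 + K2/[H⁺]) = 1 / (1 + 10^-2.11 + 10^-1.15)
   = 1 / (1 + 0.0077625 + 0.070795) = 1/1.0786 = 0.9272
[HCO3⁻] = α₁ × DIC = 0.9272 × 2.15 = 1.99 mmol/kg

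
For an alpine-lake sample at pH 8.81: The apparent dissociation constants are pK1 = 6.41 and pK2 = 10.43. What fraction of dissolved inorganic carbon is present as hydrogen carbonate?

α₁ = 0.973

α₁ = 1 / (1 + [H⁺]/K1 + K2/[H⁺]) = 1 / (1 + 10^-2.40 + 10^-1.62)
   = 1 / (1 + 0.0039811 + 0.023988) = 1/1.0280 = 0.9728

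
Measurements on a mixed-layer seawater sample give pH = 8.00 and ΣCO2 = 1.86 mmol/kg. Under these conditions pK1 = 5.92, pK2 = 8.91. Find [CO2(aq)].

α₀ = 1 / (1 + K1/[H⁺] + K1K2/[H⁺]²) = 1 / (1 + 10^+2.08 + 10^+1.17)
   = 1 / (1 + 120.23 + 14.791) = 1/136.02 = 0.007352
[CO2*] = α₀ × DIC = 0.007352 × 1.86 = 0.0137 mmol/kg = 13.7 μmol/kg

[CO2*] = 13.7 μmol/kg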